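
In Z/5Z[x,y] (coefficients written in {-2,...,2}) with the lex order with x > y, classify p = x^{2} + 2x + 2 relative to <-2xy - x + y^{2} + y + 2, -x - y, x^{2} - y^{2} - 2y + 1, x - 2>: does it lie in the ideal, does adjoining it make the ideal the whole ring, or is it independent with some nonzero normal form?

First compute the reduced Gröbner basis of I by Buchberger's algorithm.
f_1 = -2xy - x + y^{2} + y + 2, LT = xy.
f_2 = -x - y, LT = x.
f_3 = x^{2} - y^{2} - 2y + 1, LT = x^{2}.
f_4 = x - 2, LT = x.

S(f_1,f_2): lcm = xy. S = -2x + y^{2} + 2y - 1.
  leading term x: subtract (2)·f_2 from -2x + y^{2} + 2y - 1 → y^{2} - y - 1
  leading term y^{2}: no divisor's leading term divides it; move y^{2} to the remainder.
  leading term y: no divisor's leading term divides it; move -y to the remainder.
  leading term 1: no divisor's leading term divides it; move -1 to the remainder.
  remainder y^{2} - y - 1 ≠ 0; add h_5 = y^{2} - y - 1 to the basis.

S(f_1,f_3): lcm = x^{2}y. S = -2x^{2} + 2xy^{2} + 2xy - x + y^{3} + 2y^{2} - y.
  leading term x^{2}: subtract (2x)·f_2 from -2x^{2} + 2xy^{2} + 2xy - x + y^{3} + 2y^{2} - y → 2xy^{2} - xy - x + y^{3} + 2y^{2} - y
  leading term xy^{2}: subtract (-y)·f_1 from 2xy^{2} - xy - x + y^{3} + 2y^{2} - y → -2xy - x + 2y^{3} - 2y^{2} + y
  leading term xy: subtract (1)·f_1 from -2xy - x + 2y^{3} - 2y^{2} + y → 2y^{3} + 2y^{2} - 2
  leading term y^{3}: subtract (2y)·h_5 from 2y^{3} + 2y^{2} - 2 → -y^{2} + 2y - 2
  leading term y^{2}: subtract (-1)·h_5 from -y^{2} + 2y - 2 → y + 2
  leading term y: no divisor's leading term divides it; move y to the remainder.
  leading term 1: no divisor's leading term divides it; move 2 to the remainder.
  remainder y + 2 ≠ 0; add h_6 = y + 2 to the basis.

The other S-polynomials (S(f_1,f_4), S(f_2,f_3), S(f_2,f_4), S(f_3,f_4), S(f_1,h_5), S(f_2,h_5), S(f_3,h_5), S(f_4,h_5), S(f_1,h_6), S(f_2,h_6), S(f_3,h_6), S(f_4,h_6), S(h_5,h_6)) all reduce to 0 modulo the current basis, so we have a Gröbner basis.
Inter-reduce: drop elements whose leading term is divisible by another's, tail-reduce, and make monic.
Reduced Gröbner basis: {x - 2, y + 2}.
Label its elements g_1 = x - 2, g_2 = y + 2.

Reduce p = x^{2} + 2x + 2 modulo G:
  leading term x^{2}: subtract (x)·g_1 from x^{2} + 2x + 2 → -x + 2
  leading term x: subtract (-1)·g_1 from -x + 2 → 0
  normal form = 0.
Since the normal form is 0, p ∈ I.

x^{2} + 2x + 2 lies in I (it reduces to 0).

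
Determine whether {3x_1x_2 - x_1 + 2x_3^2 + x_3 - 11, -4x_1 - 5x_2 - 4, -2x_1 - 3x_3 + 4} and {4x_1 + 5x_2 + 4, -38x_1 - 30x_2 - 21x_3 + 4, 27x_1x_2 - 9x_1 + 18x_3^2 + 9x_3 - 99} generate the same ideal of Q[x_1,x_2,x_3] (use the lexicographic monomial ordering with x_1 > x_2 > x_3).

Yes, the ideals are equal.

Two ideals are equal iff their reduced Gröbner bases coincide (the reduced basis is unique for a fixed ordering).
Buchberger on the first generating set:
f_1 = 3x_1x_2 - x_1 + 2x_3^2 + x_3 - 11, LT = x_1x_2.
f_2 = -4x_1 - 5x_2 - 4, LT = x_1.
f_3 = -2x_1 - 3x_3 + 4, LT = x_1.

S(f_1,f_2): lcm = x_1x_2. S = -1/3x_1 - 5/4x_2^2 - x_2 + 2/3x_3^2 + 1/3x_3 - 11/3.
  leading term x_1: subtract (1/12)·f_2 from -1/3x_1 - 5/4x_2^2 - x_2 + 2/3x_3^2 + 1/3x_3 - 11/3 → -5/4x_2^2 - 7/12x_2 + 2/3x_3^2 + 1/3x_3 - 10/3
  leading term x_2^2: no divisor's leading term divides it; move -5/4x_2^2 to the remainder.
  leading term x_2: no divisor's leading term divides it; move -7/12x_2 to the remainder.
  leading term x_3^2: no divisor's leading term divides it; move 2/3x_3^2 to the remainder.
  leading term x_3: no divisor's leading term divides it; move 1/3x_3 to the remainder.
  leading term 1: no divisor's leading term divides it; move -10/3 to the remainder.
  remainder -5/4x_2^2 - 7/12x_2 + 2/3x_3^2 + 1/3x_3 - 10/3 ≠ 0; add g_4 = -5/4x_2^2 - 7/12x_2 + 2/3x_3^2 + 1/3x_3 - 10/3 to the basis.

S(f_1,f_3): lcm = x_1x_2. S = -1/3x_1 - 3/2x_2x_3 + 2x_2 + 2/3x_3^2 + 1/3x_3 - 11/3.
  leading term x_1: subtract (1/12)·f_2 from -1/3x_1 - 3/2x_2x_3 + 2x_2 + 2/3x_3^2 + 1/3x_3 - 11/3 → -3/2x_2x_3 + 29/12x_2 + 2/3x_3^2 + 1/3x_3 - 10/3
  leading term x_2x_3: no divisor's leading term divides it; move -3/2x_2x_3 to the remainder.
  leading term x_2: no divisor's leading term divides it; move 29/12x_2 to the remainder.
  leading term x_3^2: no divisor's leading term divides it; move 2/3x_3^2 to the remainder.
  leading term x_3: no divisor's leading term divides it; move 1/3x_3 to the remainder.
  leading term 1: no divisor's leading term divides it; move -10/3 to the remainder.
  remainder -3/2x_2x_3 + 29/12x_2 + 2/3x_3^2 + 1/3x_3 - 10/3 ≠ 0; add g_5 = -3/2x_2x_3 + 29/12x_2 + 2/3x_3^2 + 1/3x_3 - 10/3 to the basis.

S(f_2,f_3): lcm = x_1. S = 5/4x_2 - 3/2x_3 + 3.
  leading term x_2: no divisor's leading term divides it; move 5/4x_2 to the remainder.
  leading term x_3: no divisor's leading term divides it; move -3/2x_3 to the remainder.
  leading term 1: no divisor's leading term divides it; move 3 to the remainder.
  remainder 5/4x_2 - 3/2x_3 + 3 ≠ 0; add g_6 = 5/4x_2 - 3/2x_3 + 3 to the basis.

S(f_1,g_5): lcm = x_1x_2x_3. S = 29/18x_1x_2 + 4/9x_1x_3^2 - 1/9x_1x_3 - 20/9x_1 + 2/3x_3^3 + 1/3x_3^2 - 11/3x_3.
  leading term x_1x_2: subtract (29/54)·f_1 from 29/18x_1x_2 + 4/9x_1x_3^2 - 1/9x_1x_3 - 20/9x_1 + 2/3x_3^3 + 1/3x_3^2 - 11/3x_3 → 4/9x_1x_3^2 - 1/9x_1x_3 - 91/54x_1 + 2/3x_3^3 - 20/27x_3^2 - 227/54x_3 + 319/54
  leading term x_1x_3^2: subtract (-1/9x_3^2)·f_2 from 4/9x_1x_3^2 - 1/9x_1x_3 - 91/54x_1 + 2/3x_3^3 - 20/27x_3^2 - 227/54x_3 + 319/54 → -1/9x_1x_3 - 91/54x_1 - 5/9x_2x_3^2 + 2/3x_3^3 - 32/27x_3^2 - 227/54x_3 + 319/54
  leading term x_1x_3: subtract (1/36x_3)·f_2 from -1/9x_1x_3 - 91/54x_1 - 5/9x_2x_3^2 + 2/3x_3^3 - 32/27x_3^2 - 227/54x_3 + 319/54 → -91/54x_1 - 5/9x_2x_3^2 + 5/36x_2x_3 + 2/3x_3^3 - 32/27x_3^2 - 221/54x_3 + 319/54
  leading term x_1: subtract (91/216)·f_2 from -91/54x_1 - 5/9x_2x_3^2 + 5/36x_2x_3 + 2/3x_3^3 - 32/27x_3^2 - 221/54x_3 + 319/54 → -5/9x_2x_3^2 + 5/36x_2x_3 + 455/216x_2 + 2/3x_3^3 - 32/27x_3^2 - 221/54x_3 + 205/27
  leading term x_2x_3^2: subtract (10/27x_3)·g_5 from -5/9x_2x_3^2 + 5/36x_2x_3 + 455/216x_2 + 2/3x_3^3 - 32/27x_3^2 - 221/54x_3 + 205/27 → -245/324x_2x_3 + 455/216x_2 + 34/81x_3^3 - 106/81x_3^2 - 463/162x_3 + 205/27
  leading term x_2x_3: subtract (245/486)·g_5 from -245/324x_2x_3 + 455/216x_2 + 34/81x_3^3 - 106/81x_3^2 - 463/162x_3 + 205/27 → 1295/1458x_2 + 34/81x_3^3 - 1199/729x_3^2 - 2206/729x_3 + 6760/729
  leading term x_2: subtract (518/729)·g_6 from 1295/1458x_2 + 34/81x_3^3 - 1199/729x_3^2 - 2206/729x_3 + 6760/729 → 34/81x_3^3 - 1199/729x_3^2 - 1429/729x_3 + 5206/729
  leading term x_3^3: no divisor's leading term divides it; move 34/81x_3^3 to the remainder.
  leading term x_3^2: no divisor's leading term divides it; move -1199/729x_3^2 to the remainder.
  leading term x_3: no divisor's leading term divides it; move -1429/729x_3 to the remainder.
  leading term 1: no divisor's leading term divides it; move 5206/729 to the remainder.
  remainder 34/81x_3^3 - 1199/729x_3^2 - 1429/729x_3 + 5206/729 ≠ 0; add g_7 = 34/81x_3^3 - 1199/729x_3^2 - 1429/729x_3 + 5206/729 to the basis.

S(g_5,g_6): lcm = x_2x_3. S = -29/18x_2 + 34/45x_3^2 - 118/45x_3 + 20/9.
  leading term x_2: subtract (-58/45)·g_6 from -29/18x_2 + 34/45x_3^2 - 118/45x_3 + 20/9 → 34/45x_3^2 - 41/9x_3 + 274/45
  leading term x_3^2: no divisor's leading term divides it; move 34/45x_3^2 to the remainder.
  leading term x_3: no divisor's leading term divides it; move -41/9x_3 to the remainder.
  leading term 1: no divisor's leading term divides it; move 274/45 to the remainder.
  remainder 34/45x_3^2 - 41/9x_3 + 274/45 ≠ 0; add g_8 = 34/45x_3^2 - 41/9x_3 + 274/45 to the basis.

The other S-polynomials (S(f_1,g_4), S(f_2,g_4), S(f_3,g_4), S(f_2,g_5), S(f_3,g_5), S(g_4,g_5), S(f_1,g_6), S(f_2,g_6), S(f_3,g_6), S(g_4,g_6), S(f_1,g_7), S(f_2,g_7), S(f_3,g_7), S(g_4,g_7), S(g_5,g_7), S(g_6,g_7), S(f_1,g_8), S(f_2,g_8), S(f_3,g_8), S(g_4,g_8), S(g_5,g_8), S(g_6,g_8), S(g_7,g_8)) all reduce to 0 modulo the current basis, so we have a Gröbner basis.
Inter-reduce: drop elements whose leading term is divisible by another's, tail-reduce, and make monic.
Reduced Gröbner basis: {x_1 + 3/2x_3 - 2, x_2 - 6/5x_3 + 12/5, x_3^2 - 205/34x_3 + 137/17}.

Buchberger on the second generating set:
h_1 = 4x_1 + 5x_2 + 4, LT = x_1.
h_2 = -38x_1 - 30x_2 - 21x_3 + 4, LT = x_1.
h_3 = 27x_1x_2 - 9x_1 + 18x_3^2 + 9x_3 - 99, LT = x_1x_2.

S(h_1,h_2): lcm = x_1. S = 35/76x_2 - 21/38x_3 + 21/19.
  leading term x_2: no divisor's leading term divides it; move 35/76x_2 to the remainder.
  leading term x_3: no divisor's leading term divides it; move -21/38x_3 to the remainder.
  leading term 1: no divisor's leading term divides it; move 21/19 to the remainder.
  remainder 35/76x_2 - 21/38x_3 + 21/19 ≠ 0; add k_4 = 35/76x_2 - 21/38x_3 + 21/19 to the basis.

S(h_1,h_3): lcm = x_1x_2. S = 1/3x_1 + 5/4x_2^2 + x_2 - 2/3x_3^2 - 1/3x_3 + 11/3.
  leading term x_1: subtract (1/12)·h_1 from 1/3x_1 + 5/4x_2^2 + x_2 - 2/3x_3^2 - 1/3x_3 + 11/3 → 5/4x_2^2 + 7/12x_2 - 2/3x_3^2 - 1/3x_3 + 10/3
  leading term x_2^2: subtract (19/7x_2)·k_4 from 5/4x_2^2 + 7/12x_2 - 2/3x_3^2 - 1/3x_3 + 10/3 → 3/2x_2x_3 - 29/12x_2 - 2/3x_3^2 - 1/3x_3 + 10/3
  leading term x_2x_3: subtract (114/35x_3)·k_4 from 3/2x_2x_3 - 29/12x_2 - 2/3x_3^2 - 1/3x_3 + 10/3 → -29/12x_2 + 17/15x_3^2 - 59/15x_3 + 10/3
  leading term x_2: subtract (-551/105)·k_4 from -29/12x_2 + 17/15x_3^2 - 59/15x_3 + 10/3 → 17/15x_3^2 - 41/6x_3 + 137/15
  leading term x_3^2: no divisor's leading term divides it; move 17/15x_3^2 to the remainder.
  leading term x_3: no divisor's leading term divides it; move -41/6x_3 to the remainder.
  leading term 1: no divisor's leading term divides it; move 137/15 to the remainder.
  remainder 17/15x_3^2 - 41/6x_3 + 137/15 ≠ 0; add k_5 = 17/15x_3^2 - 41/6x_3 + 137/15 to the basis.

The other S-polynomials (S(h_2,h_3), S(h_1,k_4), S(h_2,k_4), S(h_3,k_4), S(h_1,k_5), S(h_2,k_5), S(h_3,k_5), S(k_4,k_5)) all reduce to 0 modulo the current basis, so we have a Gröbner basis.
Inter-reduce: drop elements whose leading term is divisible by another's, tail-reduce, and make monic.
Reduced Gröbner basis: {x_1 + 3/2x_3 - 2, x_2 - 6/5x_3 + 12/5, x_3^2 - 205/34x_3 + 137/17}.

These coincide, so the ideals are equal.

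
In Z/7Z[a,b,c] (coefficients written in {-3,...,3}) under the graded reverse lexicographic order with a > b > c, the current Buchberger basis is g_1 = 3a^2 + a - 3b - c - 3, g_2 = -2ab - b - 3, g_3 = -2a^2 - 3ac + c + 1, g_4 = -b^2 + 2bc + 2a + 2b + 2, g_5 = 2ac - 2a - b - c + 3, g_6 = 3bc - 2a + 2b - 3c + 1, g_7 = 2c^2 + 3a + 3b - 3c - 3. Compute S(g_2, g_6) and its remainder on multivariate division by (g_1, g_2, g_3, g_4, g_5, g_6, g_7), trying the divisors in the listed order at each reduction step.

lcm(LM(g_2), LM(g_6)) = abc.
S = (lcm/LT(g_2))·g_2 − (lcm/LT(g_6))·g_6 = 3a^2 - 3ab + ac - 3bc + 2a - 2c.
Reduce S modulo (g_1, g_2, g_3, g_4, g_5, g_6, g_7) in that order:
  leading term a^2: subtract (1)·g_1 from 3a^2 - 3ab + ac - 3bc + 2a - 2c → -3ab + ac - 3bc + a + 3b - c + 3
  leading term ab: subtract (-2)·g_2 from -3ab + ac - 3bc + a + 3b - c + 3 → ac - 3bc + a + b - c - 3
  leading term ac: subtract (-3)·g_5 from ac - 3bc + a + b - c - 3 → -3bc + 2a - 2b + 3c - 1
  leading term bc: subtract (-1)·g_6 from -3bc + 2a - 2b + 3c - 1 → 0
The remainder is 0, so this S-polynomial contributes no new basis element.

S(g_2, g_6) = 3a^2 - 3ab + ac - 3bc + 2a - 2c; remainder on division = 0.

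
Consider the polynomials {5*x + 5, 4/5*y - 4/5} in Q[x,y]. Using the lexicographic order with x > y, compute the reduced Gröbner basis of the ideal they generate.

G = {x + 1, y - 1}

f_1 = 5*x + 5, LT = x.
f_2 = 4/5*y - 4/5, LT = y.

S(f_1,f_2): leading monomials are coprime, so the S-polynomial reduces to 0 (Buchberger's first criterion).
Every S-polynomial of the final basis reduces to 0, so we have a Gröbner basis.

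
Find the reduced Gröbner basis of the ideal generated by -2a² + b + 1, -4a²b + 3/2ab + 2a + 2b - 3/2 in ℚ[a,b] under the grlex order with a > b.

f_1 = -2a² + b + 1, LT = a².
f_2 = -4a²b + 3/2ab + 2a + 2b - 3/2, LT = a²b.

S(f_1,f_2): lcm = a²b. S = ⅜ab - ½b² + ½a - ⅜.
  leading term ab: no divisor's leading term divides it; move ⅜ab to the remainder.
  leading term b²: no divisor's leading term divides it; move -½b² to the remainder.
  leading term a: no divisor's leading term divides it; move ½a to the remainder.
  leading term 1: no divisor's leading term divides it; move -⅜ to the remainder.
  remainder ⅜ab - ½b² + ½a - ⅜ ≠ 0; add g_3 = ⅜ab - ½b² + ½a - ⅜ to the basis.

S(f_1,g_3): lcm = a²b. S = 4/3ab² - 4/3a² - ½b² + a - ½b.
  leading term ab²: subtract (32/9b)·g_3 from 4/3ab² - 4/3a² - ½b² + a - ½b → 16/9b³ - 4/3a² - 16/9ab - ½b² + a + ⅚b
  leading term b³: no divisor's leading term divides it; move 16/9b³ to the remainder.
  leading term a²: subtract (⅔)·f_1 from -4/3a² - 16/9ab - ½b² + a + ⅚b → -16/9ab - ½b² + a + ⅙b - ⅔
  leading term ab: subtract (-128/27)·g_3 from -16/9ab - ½b² + a + ⅙b - ⅔ → -155/54b² + 91/27a + ⅙b - 22/9
  leading term b²: no divisor's leading term divides it; move -155/54b² to the remainder.
  leading term a: no divisor's leading term divides it; move 91/27a to the remainder.
  leading term b: no divisor's leading term divides it; move ⅙b to the remainder.
  leading term 1: no divisor's leading term divides it; move -22/9 to the remainder.
  remainder 16/9b³ - 155/54b² + 91/27a + ⅙b - 22/9 ≠ 0; add g_4 = 16/9b³ - 155/54b² + 91/27a + ⅙b - 22/9 to the basis.

S(f_2,g_3): lcm = a²b. S = 4/3ab² - 4/3a² - ⅜ab + ½a - ½b + ⅜.
  leading term ab²: subtract (32/9b)·g_3 from 4/3ab² - 4/3a² - ⅜ab + ½a - ½b + ⅜ → 16/9b³ - 4/3a² - 155/72ab + ½a + ⅚b + ⅜
  leading term b³: subtract (1)·g_4 from 16/9b³ - 4/3a² - 155/72ab + ½a + ⅚b + ⅜ → -4/3a² - 155/72ab + 155/54b² - 155/54a + ⅔b + 203/72
  leading term a²: subtract (⅔)·f_1 from -4/3a² - 155/72ab + 155/54b² - 155/54a + ⅔b + 203/72 → -155/72ab + 155/54b² - 155/54a + 155/72
  leading term ab: subtract (-155/27)·g_3 from -155/72ab + 155/54b² - 155/54a + 155/72 → 0
  remainder 0.

S(f_1,g_4): leading monomials are coprime, so the S-polynomial reduces to 0 (Buchberger's first criterion).
S(f_2,g_4): lcm = a²b³. S = 155/96a²b² - ⅜ab³ - 91/48a³ - 3/32a²b - ½ab² - ½b³ + 11/8a² + ⅜b².
  leading term a²b²: subtract (-155/192b²)·f_1 from 155/96a²b² - ⅜ab³ - 91/48a³ - 3/32a²b - ½ab² - ½b³ + 11/8a² + ⅜b² → -⅜ab³ - 91/48a³ - 3/32a²b - ½ab² + 59/192b³ + 11/8a² + 227/192b²
  leading term ab³: subtract (-b²)·g_3 from -⅜ab³ - 91/48a³ - 3/32a²b - ½ab² + 59/192b³ + 11/8a² + 227/192b² → -½b⁴ - 91/48a³ - 3/32a²b + 59/192b³ + 11/8a² + 155/192b²
  leading term b⁴: subtract (-9/32b)·g_4 from -½b⁴ - 91/48a³ - 3/32a²b + 59/192b³ + 11/8a² + 155/192b² → -91/48a³ - 3/32a²b - ½b³ + 11/8a² + 91/96ab + 41/48b² - 11/16b
  leading term a³: subtract (91/96a)·f_1 from -91/48a³ - 3/32a²b - ½b³ + 11/8a² + 91/96ab + 41/48b² - 11/16b → -3/32a²b - ½b³ + 11/8a² + 41/48b² - 91/96a - 11/16b
  leading term a²b: subtract (3/64b)·f_1 from -3/32a²b - ½b³ + 11/8a² + 41/48b² - 91/96a - 11/16b → -½b³ + 11/8a² + 155/192b² - 91/96a - 47/64b
  leading term b³: subtract (-9/32)·g_4 from -½b³ + 11/8a² + 155/192b² - 91/96a - 47/64b → 11/8a² - 11/16b - 11/16
  leading term a²: subtract (-11/16)·f_1 from 11/8a² - 11/16b - 11/16 → 0
  remainder 0.

S(g_3,g_4): lcm = ab³. S = -4/3b⁴ + 283/96ab² - 91/48a² - 3/32ab - b² + 11/8a.
  leading term b⁴: subtract (-¾b)·g_4 from -4/3b⁴ + 283/96ab² - 91/48a² - 3/32ab - b² + 11/8a → 283/96ab² - 155/72b³ - 91/48a² + 701/288ab - ⅞b² + 11/8a - 11/6b
  leading term ab²: subtract (283/36b)·g_3 from 283/96ab² - 155/72b³ - 91/48a² + 701/288ab - ⅞b² + 11/8a - 11/6b → 16/9b³ - 91/48a² - 431/288ab - ⅞b² + 11/8a + 107/96b
  leading term b³: subtract (1)·g_4 from 16/9b³ - 91/48a² - 431/288ab - ⅞b² + 11/8a + 107/96b → -91/48a² - 431/288ab + 431/216b² - 431/216a + 91/96b + 22/9
  leading term a²: subtract (91/96)·f_1 from -91/48a² - 431/288ab + 431/216b² - 431/216a + 91/96b + 22/9 → -431/288ab + 431/216b² - 431/216a + 431/288
  leading term ab: subtract (-431/108)·g_3 from -431/288ab + 431/216b² - 431/216a + 431/288 → 0
  remainder 0.

Every S-polynomial of the final basis reduces to 0, so we have a Gröbner basis.
Inter-reduce: drop elements whose leading term is divisible by another's, tail-reduce, and make monic.

G = {b³ - 155/96b² + 91/48a + 3/32b - 11/8, a² - ½b - ½, ab - 4/3b² + 4/3a - 1}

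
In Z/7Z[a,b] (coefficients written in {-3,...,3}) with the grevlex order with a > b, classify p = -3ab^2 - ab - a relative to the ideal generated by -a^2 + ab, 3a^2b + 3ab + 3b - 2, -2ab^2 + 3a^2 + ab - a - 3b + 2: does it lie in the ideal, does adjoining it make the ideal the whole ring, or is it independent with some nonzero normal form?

-3ab^2 - ab - a is independent of I; its normal form modulo I is -b + 3.

First compute the reduced Gröbner basis of I by Buchberger's algorithm.
f_1 = -a^2 + ab, LT = a^2.
f_2 = 3a^2b + 3ab + 3b - 2, LT = a^2b.
f_3 = -2ab^2 + 3a^2 + ab - a - 3b + 2, LT = ab^2.

S(f_1,f_2): lcm = a^2b. S = -ab^2 - ab - b + 3.
  reduce S modulo (f_1, f_2, f_3):
  remainder -3ab - 3a - 3b + 2 ≠ 0; add h_4 = -3ab - 3a - 3b + 2 to the basis.

S(f_1,f_3): lcm = a^2b^2. S = -ab^3 - 2a^3 - 3a^2b + 3a^2 + 2ab + a.
  reduce S modulo (f_1, f_2, f_3, h_4):
  remainder -2b^2 - a - 3b - 1 ≠ 0; add h_5 = -2b^2 - a - 3b - 1 to the basis.

S(f_2,f_3): lcm = a^2b^2. S = -2a^3 - 3a^2b + ab^2 + 3a^2 + 2ab + b^2 + a - 3b.
  reduce S modulo (f_1, f_2, f_3, h_4, h_5):
  remainder 2a + b - 3 ≠ 0; add h_6 = 2a + b - 3 to the basis.

The other S-polynomials (S(f_1,h_4), S(f_2,h_4), S(f_3,h_4), S(f_1,h_5), S(f_2,h_5), S(f_3,h_5), S(h_4,h_5), S(f_1,h_6), S(f_2,h_6), S(f_3,h_6), S(h_4,h_6), S(h_5,h_6)) all reduce to 0 modulo the current basis, so we have a Gröbner basis.
Inter-reduce: drop elements whose leading term is divisible by another's, tail-reduce, and make monic.
Reduced Gröbner basis: {b^2 + 3b + 3, a - 3b + 2}.
Label its elements g_1 = b^2 + 3b + 3, g_2 = a - 3b + 2.

Reduce p = -3ab^2 - ab - a modulo G:
  leading term ab^2: subtract (-3a)·g_1 from -3ab^2 - ab - a → ab + a
  leading term ab: subtract (b)·g_2 from ab + a → 3b^2 + a - 2b
  leading term b^2: subtract (3)·g_1 from 3b^2 + a - 2b → a + 3b - 2
  leading term a: subtract (1)·g_2 from a + 3b - 2 → -b + 3
  leading term b: no divisor's leading term divides it; move -b to the remainder.
  leading term 1: no divisor's leading term divides it; move 3 to the remainder.
  normal form = -b + 3.
The normal form is nonzero, so p ∉ I. Since p minus its normal form lies in I, I + (p) = I + (r) where r = -b + 3; decide whether this ideal is the whole ring.
Run Buchberger on G together with r (pairs among the g_i already reduce to 0 since G is a Gröbner basis):
g_1 = b^2 + 3b + 3, LT = b^2.
g_2 = a - 3b + 2, LT = a.
r = -b + 3, LT = b.

The S-polynomials (S(g_1,g_2), S(g_1,r), S(g_2,r)) all reduce to 0 modulo the current basis, so we have a Gröbner basis.
Inter-reduce: drop elements whose leading term is divisible by another's, tail-reduce, and make monic.
Reduced Gröbner basis: {a, b - 3}.
The reduced Gröbner basis of I + (p) is {a, b - 3} ≠ {1}, a proper ideal, so the enlarged system stays consistent: p is independent of I, with normal form -b + 3.

The remainder on division by a Gröbner basis is unique — it is the normal form.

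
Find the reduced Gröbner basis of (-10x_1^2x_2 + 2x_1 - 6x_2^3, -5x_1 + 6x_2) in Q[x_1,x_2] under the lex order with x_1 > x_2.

This is the nonlinear analogue of row-reducing a linear system.

f_1 = -10x_1^2x_2 + 2x_1 - 6x_2^3, LT = x_1^2x_2.
f_2 = -5x_1 + 6x_2, LT = x_1.

S(f_1,f_2): lcm = x_1^2x_2. S = 6/5x_1x_2^2 - 1/5x_1 + 3/5x_2^3.
  leading term x_1x_2^2: subtract (-6/25x_2^2)·f_2 from 6/5x_1x_2^2 - 1/5x_1 + 3/5x_2^3 → -1/5x_1 + 51/25x_2^3
  leading term x_1: subtract (1/25)·f_2 from -1/5x_1 + 51/25x_2^3 → 51/25x_2^3 - 6/25x_2
  leading term x_2^3: no divisor's leading term divides it; move 51/25x_2^3 to the remainder.
  leading term x_2: no divisor's leading term divides it; move -6/25x_2 to the remainder.
  remainder 51/25x_2^3 - 6/25x_2 ≠ 0; add g_3 = 51/25x_2^3 - 6/25x_2 to the basis.

The other S-polynomials (S(f_1,g_3), S(f_2,g_3)) all reduce to 0 modulo the current basis, so we have a Gröbner basis.
Inter-reduce: drop elements whose leading term is divisible by another's, tail-reduce, and make monic.

G = {x_1 - 6/5x_2, x_2^3 - 2/17x_2}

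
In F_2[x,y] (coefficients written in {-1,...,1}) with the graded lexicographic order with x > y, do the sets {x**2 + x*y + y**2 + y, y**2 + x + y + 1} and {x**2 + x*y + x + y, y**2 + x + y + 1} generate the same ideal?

For a fixed monomial order, each ideal has a unique reduced Gröbner basis; comparing bases decides equality.
Buchberger on the first generating set:
f_1 = x**2 + x*y + y**2 + y, LT = x**2.
f_2 = y**2 + x + y + 1, LT = y**2.

The S-polynomials (S(f_1,f_2)) all reduce to 0 modulo the current basis, so we have a Gröbner basis.
Inter-reduce: drop elements whose leading term is divisible by another's, tail-reduce, and make monic.
Reduced Gröbner basis: {x**2 + x*y + x + 1, y**2 + x + y + 1}.

Buchberger on the second generating set:
h_1 = x**2 + x*y + x + y, LT = x**2.
h_2 = y**2 + x + y + 1, LT = y**2.

The S-polynomials (S(h_1,h_2)) all reduce to 0 modulo the current basis, so we have a Gröbner basis.
Inter-reduce: drop elements whose leading term is divisible by another's, tail-reduce, and make monic.
Reduced Gröbner basis: {x**2 + x*y + x + y, y**2 + x + y + 1}.

The bases are distinct; the ideals are different.

No, the ideals differ.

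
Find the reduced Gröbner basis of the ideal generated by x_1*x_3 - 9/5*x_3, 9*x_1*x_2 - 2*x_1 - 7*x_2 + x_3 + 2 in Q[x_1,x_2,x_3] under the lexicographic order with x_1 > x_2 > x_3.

G = {x_1*x_2 - 2/9*x_1 - 7/9*x_2 + 1/9*x_3 + 2/9, x_1*x_3 - 9/5*x_3, x_2*x_3 + 5/46*x_3**2 - 4/23*x_3}

f_1 = x_1*x_3 - 9/5*x_3, LT = x_1*x_3.
f_2 = 9*x_1*x_2 - 2*x_1 - 7*x_2 + x_3 + 2, LT = x_1*x_2.

S(f_1,f_2): lcm = x_1*x_2*x_3. S = 2/9*x_1*x_3 - 46/45*x_2*x_3 - 1/9*x_3**2 - 2/9*x_3.
  reduce S modulo (f_1, f_2):
  remainder -46/45*x_2*x_3 - 1/9*x_3**2 + 8/45*x_3 ≠ 0; add g_3 = -46/45*x_2*x_3 - 1/9*x_3**2 + 8/45*x_3 to the basis.

The other S-polynomials (S(f_1,g_3), S(f_2,g_3)) all reduce to 0 modulo the current basis, so we have a Gröbner basis.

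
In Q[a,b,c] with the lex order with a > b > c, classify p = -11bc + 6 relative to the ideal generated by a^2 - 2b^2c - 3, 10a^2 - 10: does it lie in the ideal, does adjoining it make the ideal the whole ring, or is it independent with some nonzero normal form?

-11bc + 6 is independent of I; its normal form modulo I is -11bc + 6.

First compute the reduced Gröbner basis of I by Buchberger's algorithm.
f_1 = a^2 - 2b^2c - 3, LT = a^2.
f_2 = 10a^2 - 10, LT = a^2.

S(f_1,f_2): lcm = a^2. S = -2b^2c - 2.
  reduce S modulo (f_1, f_2):
  remainder -2b^2c - 2 ≠ 0; add h_3 = -2b^2c - 2 to the basis.

The other S-polynomials (S(f_1,h_3), S(f_2,h_3)) all reduce to 0 modulo the current basis, so we have a Gröbner basis.
Inter-reduce: drop elements whose leading term is divisible by another's, tail-reduce, and make monic.
Reduced Gröbner basis: {a^2 - 1, b^2c + 1}.
Label its elements g_1 = a^2 - 1, g_2 = b^2c + 1.

Reduce p = -11bc + 6 modulo G:
  leading term bc: no divisor's leading term divides it; move -11bc to the remainder.
  leading term 1: no divisor's leading term divides it; move 6 to the remainder.
  normal form = -11bc + 6.
The normal form is nonzero, so p ∉ I. Since p minus its normal form lies in I, I + (p) = I + (r) where r = -11bc + 6; decide whether this ideal is the whole ring.
Run Buchberger on G together with r (pairs among the g_i already reduce to 0 since G is a Gröbner basis):
g_1 = a^2 - 1, LT = a^2.
g_2 = b^2c + 1, LT = b^2c.
r = -11bc + 6, LT = bc.

S(g_2,r): lcm = b^2c. S = 6/11b + 1.
  reduce S modulo (g_1, g_2, r):
  remainder 6/11b + 1 ≠ 0; add m_4 = 6/11b + 1 to the basis.

S(r,m_4): lcm = bc. S = -11/6c - 6/11.
  reduce S modulo (g_1, g_2, r, m_4):
  remainder -11/6c - 6/11 ≠ 0; add m_5 = -11/6c - 6/11 to the basis.

The other S-polynomials (S(g_1,g_2), S(g_1,r), S(g_1,m_4), S(g_2,m_4), S(g_1,m_5), S(g_2,m_5), S(r,m_5), S(m_4,m_5)) all reduce to 0 modulo the current basis, so we have a Gröbner basis.
Inter-reduce: drop elements whose leading term is divisible by another's, tail-reduce, and make monic.
Reduced Gröbner basis: {a^2 - 1, b + 11/6, c + 36/121}.
The reduced Gröbner basis of I + (p) is {a^2 - 1, b + 11/6, c + 36/121} ≠ {1}, a proper ideal, so the enlarged system stays consistent: p is independent of I, with normal form -11bc + 6.

The remainder on division by a Gröbner basis is unique — it is the normal form.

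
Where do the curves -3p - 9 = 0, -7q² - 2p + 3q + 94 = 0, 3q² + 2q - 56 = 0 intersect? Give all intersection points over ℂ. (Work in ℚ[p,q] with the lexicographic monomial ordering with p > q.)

Compute a lex Gröbner basis by Buchberger's algorithm.
f_1 = -3p - 9, LT = p.
f_2 = -2p - 7q² + 3q + 94, LT = p.
f_3 = 3q² + 2q - 56, LT = q².

S(f_1,f_2): lcm = p. S = -7/2q² + 3/2q + 50.
  leading term q²: subtract (-7/6)·f_3 from -7/2q² + 3/2q + 50 → 23/6q - 46/3
  leading term q: no divisor's leading term divides it; move 23/6q to the remainder.
  leading term 1: no divisor's leading term divides it; move -46/3 to the remainder.
  remainder 23/6q - 46/3 ≠ 0; add h_4 = 23/6q - 46/3 to the basis.

The other S-polynomials (S(f_1,f_3), S(f_2,f_3), S(f_1,h_4), S(f_2,h_4), S(f_3,h_4)) all reduce to 0 modulo the current basis, so we have a Gröbner basis.
Inter-reduce: drop elements whose leading term is divisible by another's, tail-reduce, and make monic.
Reduced Gröbner basis: {p + 3, q - 4}.

The lex basis is triangular: the last element involves only q. Solving q - 4 = 0 gives q ∈ {4}; substituting each value into the earlier elements determines the remaining variables.
  q = 4: the earlier basis element becomes p + 3 = 0, giving p = -3 — point (-3, 4).

{(-3, 4)}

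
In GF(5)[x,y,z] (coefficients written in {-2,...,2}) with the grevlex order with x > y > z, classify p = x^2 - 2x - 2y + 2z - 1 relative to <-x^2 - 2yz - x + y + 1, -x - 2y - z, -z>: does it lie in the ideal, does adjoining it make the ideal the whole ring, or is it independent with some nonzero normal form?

x^2 - 2x - 2y + 2z - 1 lies in I (it reduces to 0).

First compute the reduced Gröbner basis of I by Buchberger's algorithm.
f_1 = -x^2 - 2yz - x + y + 1, LT = x^2.
f_2 = -x - 2y - z, LT = x.
f_3 = -z, LT = z.

S(f_1,f_2): lcm = x^2. S = -2xy - xz + 2yz + x - y - 1.
  leading term xy: subtract (2y)·f_2 from -2xy - xz + 2yz + x - y - 1 → -y^2 - xz - yz + x - y - 1
  leading term y^2: no divisor's leading term divides it; move -y^2 to the remainder.
  leading term xz: subtract (z)·f_2 from -xz - yz + x - y - 1 → yz + z^2 + x - y - 1
  leading term yz: subtract (-y)·f_3 from yz + z^2 + x - y - 1 → z^2 + x - y - 1
  leading term z^2: subtract (-z)·f_3 from z^2 + x - y - 1 → x - y - 1
  leading term x: subtract (-1)·f_2 from x - y - 1 → 2y - z - 1
  leading term y: no divisor's leading term divides it; move 2y to the remainder.
  leading term z: subtract (1)·f_3 from -z - 1 → -1
  leading term 1: no divisor's leading term divides it; move -1 to the remainder.
  remainder -y^2 + 2y - 1 ≠ 0; add h_4 = -y^2 + 2y - 1 to the basis.

The other S-polynomials (S(f_1,f_3), S(f_2,f_3), S(f_1,h_4), S(f_2,h_4), S(f_3,h_4)) all reduce to 0 modulo the current basis, so we have a Gröbner basis.
Inter-reduce: drop elements whose leading term is divisible by another's, tail-reduce, and make monic.
Reduced Gröbner basis: {y^2 - 2y + 1, x + 2y, z}.
Label its elements g_1 = y^2 - 2y + 1, g_2 = x + 2y, g_3 = z.

Reduce p = x^2 - 2x - 2y + 2z - 1 modulo G:
  leading term x^2: subtract (x)·g_2 from x^2 - 2x - 2y + 2z - 1 → -2xy - 2x - 2y + 2z - 1
  leading term xy: subtract (-2y)·g_2 from -2xy - 2x - 2y + 2z - 1 → -y^2 - 2x - 2y + 2z - 1
  leading term y^2: subtract (-1)·g_1 from -y^2 - 2x - 2y + 2z - 1 → -2x + y + 2z
  leading term x: subtract (-2)·g_2 from -2x + y + 2z → 2z
  leading term z: subtract (2)·g_3 from 2z → 0
  normal form = 0.
Since the normal form is 0, p ∈ I.

Ideal membership is decidable via reduction modulo a Gröbner basis.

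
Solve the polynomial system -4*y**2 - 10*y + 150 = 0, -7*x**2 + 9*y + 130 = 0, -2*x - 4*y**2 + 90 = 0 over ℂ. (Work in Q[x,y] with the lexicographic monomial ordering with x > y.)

{(-5, 5)}

Compute a lex Gröbner basis by Buchberger's algorithm.
f_1 = -4*y**2 - 10*y + 150, LT = y**2.
f_2 = -7*x**2 + 9*y + 130, LT = x**2.
f_3 = -2*x - 4*y**2 + 90, LT = x.

S(f_2,f_3): lcm = x**2. S = -2*x*y**2 + 45*x - 9/7*y - 130/7.
  leading term x*y**2: subtract (1/2*x)·f_1 from -2*x*y**2 + 45*x - 9/7*y - 130/7 → 5*x*y - 30*x - 9/7*y - 130/7
  leading term x*y: subtract (-5/2*y)·f_3 from 5*x*y - 30*x - 9/7*y - 130/7 → -30*x - 10*y**3 + 1566/7*y - 130/7
  leading term x: subtract (15)·f_3 from -30*x - 10*y**3 + 1566/7*y - 130/7 → -10*y**3 + 60*y**2 + 1566/7*y - 9580/7
  leading term y**3: subtract (5/2*y)·f_1 from -10*y**3 + 60*y**2 + 1566/7*y - 9580/7 → 85*y**2 - 1059/7*y - 9580/7
  leading term y**2: subtract (-85/4)·f_1 from 85*y**2 - 1059/7*y - 9580/7 → -5093/14*y + 25465/14
  leading term y: no divisor's leading term divides it; move -5093/14*y to the remainder.
  leading term 1: no divisor's leading term divides it; move 25465/14 to the remainder.
  remainder -5093/14*y + 25465/14 ≠ 0; add h_4 = -5093/14*y + 25465/14 to the basis.

The other S-polynomials (S(f_1,f_2), S(f_1,f_3), S(f_1,h_4), S(f_2,h_4), S(f_3,h_4)) all reduce to 0 modulo the current basis, so we have a Gröbner basis.
Inter-reduce: drop elements whose leading term is divisible by another's, tail-reduce, and make monic.
Reduced Gröbner basis: {x + 5, y - 5}.

Elimination: the polynomial y - 5 lies in the elimination ideal for y, so y ∈ {5}. For each such y, the remaining basis elements (now univariate) give the rest of the solution.
  y = 5: the earlier basis element becomes x + 5 = 0, giving x = -5 — point (-5, 5).
Each listed point satisfies every original equation (direct substitution).
This is the nonlinear analogue of row-reducing a linear system.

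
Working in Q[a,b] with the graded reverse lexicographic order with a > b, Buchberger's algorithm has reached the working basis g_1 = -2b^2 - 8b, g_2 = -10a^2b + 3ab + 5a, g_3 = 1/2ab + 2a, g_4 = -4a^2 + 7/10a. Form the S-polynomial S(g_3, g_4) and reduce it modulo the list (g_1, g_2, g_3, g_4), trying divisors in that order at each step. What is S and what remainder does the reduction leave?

S(g_3, g_4) = 4a^2 + 7/40ab; remainder on division = 0.

lcm(LM(g_3), LM(g_4)) = a^2b.
S = (lcm/LT(g_3))·g_3 − (lcm/LT(g_4))·g_4 = 4a^2 + 7/40ab.
Reduce S modulo (g_1, g_2, g_3, g_4) in that order:
  leading term a^2: subtract (-1)·g_4 from 4a^2 + 7/40ab → 7/40ab + 7/10a
  leading term ab: subtract (7/20)·g_3 from 7/40ab + 7/10a → 0
The remainder is 0, so this S-polynomial contributes no new basis element.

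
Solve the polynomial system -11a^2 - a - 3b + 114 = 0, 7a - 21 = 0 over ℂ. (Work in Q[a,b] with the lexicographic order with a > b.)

Compute a lex Gröbner basis by Buchberger's algorithm.
f_1 = -11a^2 - a - 3b + 114, LT = a^2.
f_2 = 7a - 21, LT = a.

S(f_1,f_2): lcm = a^2. S = 34/11a + 3/11b - 114/11.
  reduce S modulo (f_1, f_2):
  remainder 3/11b - 12/11 ≠ 0; add h_3 = 3/11b - 12/11 to the basis.

The other S-polynomials (S(f_1,h_3), S(f_2,h_3)) all reduce to 0 modulo the current basis, so we have a Gröbner basis.
Inter-reduce: drop elements whose leading term is divisible by another's, tail-reduce, and make monic.
Reduced Gröbner basis: {a - 3, b - 4}.

Since the basis is lex-ordered, b - 4 is univariate in b. Its roots are {4}. Back-substituting each root into the other basis elements fixes the other coordinates.
  b = 4: the earlier basis element becomes a - 3 = 0, giving a = 3 — point (3, 4).

{(3, 4)}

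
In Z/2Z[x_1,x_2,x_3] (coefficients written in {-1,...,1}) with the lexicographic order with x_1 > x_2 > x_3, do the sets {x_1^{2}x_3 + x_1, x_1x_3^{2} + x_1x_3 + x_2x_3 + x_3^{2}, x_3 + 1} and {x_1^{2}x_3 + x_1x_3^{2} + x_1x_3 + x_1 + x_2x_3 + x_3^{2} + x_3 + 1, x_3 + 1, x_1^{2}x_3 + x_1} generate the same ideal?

For a fixed monomial order, each ideal has a unique reduced Gröbner basis; comparing bases decides equality.
Buchberger on the first generating set:
f_1 = x_1^{2}x_3 + x_1, LT = x_1^{2}x_3.
f_2 = x_1x_3^{2} + x_1x_3 + x_2x_3 + x_3^{2}, LT = x_1x_3^{2}.
f_3 = x_3 + 1, LT = x_3.

S(f_1,f_2): lcm = x_1^{2}x_3^{2}. S = x_1^{2}x_3 + x_1x_2x_3 + x_1x_3^{2} + x_1x_3.
  leading term x_1^{2}x_3: subtract (1)·f_1 from x_1^{2}x_3 + x_1x_2x_3 + x_1x_3^{2} + x_1x_3 → x_1x_2x_3 + x_1x_3^{2} + x_1x_3 + x_1
  leading term x_1x_2x_3: subtract (x_1x_2)·f_3 from x_1x_2x_3 + x_1x_3^{2} + x_1x_3 + x_1 → x_1x_2 + x_1x_3^{2} + x_1x_3 + x_1
  leading term x_1x_2: no divisor's leading term divides it; move x_1x_2 to the remainder.
  leading term x_1x_3^{2}: subtract (1)·f_2 from x_1x_3^{2} + x_1x_3 + x_1 → x_1 + x_2x_3 + x_3^{2}
  leading term x_1: no divisor's leading term divides it; move x_1 to the remainder.
  leading term x_2x_3: subtract (x_2)·f_3 from x_2x_3 + x_3^{2} → x_2 + x_3^{2}
  leading term x_2: no divisor's leading term divides it; move x_2 to the remainder.
  leading term x_3^{2}: subtract (x_3)·f_3 from x_3^{2} → x_3
  leading term x_3: subtract (1)·f_3 from x_3 → 1
  leading term 1: no divisor's leading term divides it; move 1 to the remainder.
  remainder x_1x_2 + x_1 + x_2 + 1 ≠ 0; add g_4 = x_1x_2 + x_1 + x_2 + 1 to the basis.

S(f_1,f_3): lcm = x_1^{2}x_3. S = x_1^{2} + x_1.
  leading term x_1^{2}: no divisor's leading term divides it; move x_1^{2} to the remainder.
  leading term x_1: no divisor's leading term divides it; move x_1 to the remainder.
  remainder x_1^{2} + x_1 ≠ 0; add g_5 = x_1^{2} + x_1 to the basis.

S(f_2,f_3): lcm = x_1x_3^{2}. S = x_2x_3 + x_3^{2}.
  leading term x_2x_3: subtract (x_2)·f_3 from x_2x_3 + x_3^{2} → x_2 + x_3^{2}
  leading term x_2: no divisor's leading term divides it; move x_2 to the remainder.
  leading term x_3^{2}: subtract (x_3)·f_3 from x_3^{2} → x_3
  leading term x_3: subtract (1)·f_3 from x_3 → 1
  leading term 1: no divisor's leading term divides it; move 1 to the remainder.
  remainder x_2 + 1 ≠ 0; add g_6 = x_2 + 1 to the basis.

The other S-polynomials (S(f_1,g_4), S(f_2,g_4), S(f_3,g_4), S(f_1,g_5), S(f_2,g_5), S(f_3,g_5), S(g_4,g_5), S(f_1,g_6), S(f_2,g_6), S(f_3,g_6), S(g_4,g_6), S(g_5,g_6)) all reduce to 0 modulo the current basis, so we have a Gröbner basis.
Inter-reduce: drop elements whose leading term is divisible by another's, tail-reduce, and make monic.
Reduced Gröbner basis: {x_1^{2} + x_1, x_2 + 1, x_3 + 1}.

Buchberger on the second generating set:
h_1 = x_1^{2}x_3 + x_1x_3^{2} + x_1x_3 + x_1 + x_2x_3 + x_3^{2} + x_3 + 1, LT = x_1^{2}x_3.
h_2 = x_3 + 1, LT = x_3.
h_3 = x_1^{2}x_3 + x_1, LT = x_1^{2}x_3.

S(h_1,h_2): lcm = x_1^{2}x_3. S = x_1^{2} + x_1x_3^{2} + x_1x_3 + x_1 + x_2x_3 + x_3^{2} + x_3 + 1.
  leading term x_1^{2}: no divisor's leading term divides it; move x_1^{2} to the remainder.
  leading term x_1x_3^{2}: subtract (x_1x_3)·h_2 from x_1x_3^{2} + x_1x_3 + x_1 + x_2x_3 + x_3^{2} + x_3 + 1 → x_1 + x_2x_3 + x_3^{2} + x_3 + 1
  leading term x_1: no divisor's leading term divides it; move x_1 to the remainder.
  leading term x_2x_3: subtract (x_2)·h_2 from x_2x_3 + x_3^{2} + x_3 + 1 → x_2 + x_3^{2} + x_3 + 1
  leading term x_2: no divisor's leading term divides it; move x_2 to the remainder.
  leading term x_3^{2}: subtract (x_3)·h_2 from x_3^{2} + x_3 + 1 → 1
  leading term 1: no divisor's leading term divides it; move 1 to the remainder.
  remainder x_1^{2} + x_1 + x_2 + 1 ≠ 0; add k_4 = x_1^{2} + x_1 + x_2 + 1 to the basis.

S(h_1,h_3): lcm = x_1^{2}x_3. S = x_1x_3^{2} + x_1x_3 + x_2x_3 + x_3^{2} + x_3 + 1.
  leading term x_1x_3^{2}: subtract (x_1x_3)·h_2 from x_1x_3^{2} + x_1x_3 + x_2x_3 + x_3^{2} + x_3 + 1 → x_2x_3 + x_3^{2} + x_3 + 1
  leading term x_2x_3: subtract (x_2)·h_2 from x_2x_3 + x_3^{2} + x_3 + 1 → x_2 + x_3^{2} + x_3 + 1
  leading term x_2: no divisor's leading term divides it; move x_2 to the remainder.
  leading term x_3^{2}: subtract (x_3)·h_2 from x_3^{2} + x_3 + 1 → 1
  leading term 1: no divisor's leading term divides it; move 1 to the remainder.
  remainder x_2 + 1 ≠ 0; add k_5 = x_2 + 1 to the basis.

The other S-polynomials (S(h_2,h_3), S(h_1,k_4), S(h_2,k_4), S(h_3,k_4), S(h_1,k_5), S(h_2,k_5), S(h_3,k_5), S(k_4,k_5)) all reduce to 0 modulo the current basis, so we have a Gröbner basis.
Inter-reduce: drop elements whose leading term is divisible by another's, tail-reduce, and make monic.
Reduced Gröbner basis: {x_1^{2} + x_1, x_2 + 1, x_3 + 1}.

Same reduced basis, so the two generating sets span the same ideal.
The same test decides containment: I ⊆ J iff every generator of I reduces to 0 modulo a Gröbner basis of J.

Yes, the ideals are equal.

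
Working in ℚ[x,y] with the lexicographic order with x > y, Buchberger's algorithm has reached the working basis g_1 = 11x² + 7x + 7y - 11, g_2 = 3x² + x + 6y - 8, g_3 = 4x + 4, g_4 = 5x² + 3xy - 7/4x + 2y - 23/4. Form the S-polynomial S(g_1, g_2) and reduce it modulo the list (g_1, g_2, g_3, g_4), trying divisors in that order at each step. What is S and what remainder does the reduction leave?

S(g_1, g_2) = 10/33x - 15/11y + 5/3; remainder on division = -15/11y + 15/11.

lcm(LM(g_1), LM(g_2)) = x².
S = (lcm/LT(g_1))·g_1 − (lcm/LT(g_2))·g_2 = 10/33x - 15/11y + 5/3.
Reduce S modulo (g_1, g_2, g_3, g_4) in that order:
  leading term x: subtract (5/66)·g_3 from 10/33x - 15/11y + 5/3 → -15/11y + 15/11
  leading term y: no divisor's leading term divides it; move -15/11y to the remainder.
  leading term 1: no divisor's leading term divides it; move 15/11 to the remainder.
The remainder -15/11y + 15/11 is nonzero, so it would be added as the next basis element.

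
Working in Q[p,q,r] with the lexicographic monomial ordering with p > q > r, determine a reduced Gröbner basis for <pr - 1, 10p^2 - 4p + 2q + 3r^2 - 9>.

G = {p + 1/5qr + 3/10r^3 - 9/10r - 2/5, qr^2 + 3/2r^4 - 9/2r^2 - 2r + 5}

f_1 = pr - 1, LT = pr.
f_2 = 10p^2 - 4p + 2q + 3r^2 - 9, LT = p^2.

S(f_1,f_2): lcm = p^2r. S = 2/5pr - p - 1/5qr - 3/10r^3 + 9/10r.
  leading term pr: subtract (2/5)·f_1 from 2/5pr - p - 1/5qr - 3/10r^3 + 9/10r → -p - 1/5qr - 3/10r^3 + 9/10r + 2/5
  leading term p: no divisor's leading term divides it; move -p to the remainder.
  leading term qr: no divisor's leading term divides it; move -1/5qr to the remainder.
  leading term r^3: no divisor's leading term divides it; move -3/10r^3 to the remainder.
  leading term r: no divisor's leading term divides it; move 9/10r to the remainder.
  leading term 1: no divisor's leading term divides it; move 2/5 to the remainder.
  remainder -p - 1/5qr - 3/10r^3 + 9/10r + 2/5 ≠ 0; add g_3 = -p - 1/5qr - 3/10r^3 + 9/10r + 2/5 to the basis.

S(f_1,g_3): lcm = pr. S = -1/5qr^2 - 3/10r^4 + 9/10r^2 + 2/5r - 1.
  leading term qr^2: no divisor's leading term divides it; move -1/5qr^2 to the remainder.
  leading term r^4: no divisor's leading term divides it; move -3/10r^4 to the remainder.
  leading term r^2: no divisor's leading term divides it; move 9/10r^2 to the remainder.
  leading term r: no divisor's leading term divides it; move 2/5r to the remainder.
  leading term 1: no divisor's leading term divides it; move -1 to the remainder.
  remainder -1/5qr^2 - 3/10r^4 + 9/10r^2 + 2/5r - 1 ≠ 0; add g_4 = -1/5qr^2 - 3/10r^4 + 9/10r^2 + 2/5r - 1 to the basis.

The other S-polynomials (S(f_2,g_3), S(f_1,g_4), S(f_2,g_4), S(g_3,g_4)) all reduce to 0 modulo the current basis, so we have a Gröbner basis.
Inter-reduce: drop elements whose leading term is divisible by another's, tail-reduce, and make monic.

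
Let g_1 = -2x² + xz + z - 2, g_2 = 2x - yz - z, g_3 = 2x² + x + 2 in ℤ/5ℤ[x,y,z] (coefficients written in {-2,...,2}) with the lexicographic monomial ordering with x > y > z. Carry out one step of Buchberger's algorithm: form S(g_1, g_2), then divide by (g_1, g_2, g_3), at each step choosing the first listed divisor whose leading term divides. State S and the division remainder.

lcm(LM(g_1), LM(g_2)) = x².
S = (lcm/LT(g_1))·g_1 − (lcm/LT(g_2))·g_2 = -2xyz + 2z + 1.
Reduce S modulo (g_1, g_2, g_3) in that order:
  leading term xyz: subtract (-yz)·g_2 from -2xyz + 2z + 1 → -y²z² - yz² + 2z + 1
  leading term y²z²: no divisor's leading term divides it; move -y²z² to the remainder.
  leading term yz²: no divisor's leading term divides it; move -yz² to the remainder.
  leading term z: no divisor's leading term divides it; move 2z to the remainder.
  leading term 1: no divisor's leading term divides it; move 1 to the remainder.
The remainder -y²z² - yz² + 2z + 1 is nonzero, so it would be added as the next basis element.
An S-polynomial is built so that the two leading terms cancel; whether anything survives reduction is exactly the Gröbner-basis criterion.

S(g_1, g_2) = -2xyz + 2z + 1; remainder on division = -y²z² - yz² + 2z + 1.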